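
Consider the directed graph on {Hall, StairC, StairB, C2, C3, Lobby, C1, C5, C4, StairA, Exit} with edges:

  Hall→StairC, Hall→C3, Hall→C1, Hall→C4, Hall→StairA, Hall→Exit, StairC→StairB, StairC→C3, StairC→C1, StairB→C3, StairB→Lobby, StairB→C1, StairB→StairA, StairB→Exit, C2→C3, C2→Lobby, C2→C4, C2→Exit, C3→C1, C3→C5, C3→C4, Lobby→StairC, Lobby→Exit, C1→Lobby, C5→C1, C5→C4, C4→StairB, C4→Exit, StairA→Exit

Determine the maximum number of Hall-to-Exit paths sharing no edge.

Assign every edge capacity 1; by Menger, the answer equals the max flow.
Path Hall→Exit (+1); total 1.
Path Hall→C4→Exit (+1); total 2.
Path Hall→StairA→Exit (+1); total 3.
Path Hall→StairC→StairB→Exit (+1); total 4.
Path Hall→C1→Lobby→Exit (+1); total 5.
No residual Hall→Exit path; max flow = 5.
Certifying cut of size 5: {C4→Exit, Hall→Exit, Lobby→Exit, StairA→Exit, StairB→Exit}.

5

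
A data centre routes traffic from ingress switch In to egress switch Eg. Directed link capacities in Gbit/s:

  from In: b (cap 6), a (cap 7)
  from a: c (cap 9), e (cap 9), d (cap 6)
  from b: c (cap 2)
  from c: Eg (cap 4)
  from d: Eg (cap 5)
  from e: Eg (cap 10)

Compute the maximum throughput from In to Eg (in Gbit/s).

Augment In→a→c→Eg: bottleneck 4, flow now 4.
Augment In→a→d→Eg: bottleneck 3, flow now 7.
Augment In→b→c→a→d→Eg: bottleneck 2, flow now 9. (uses reverse residual edge)
No augmenting path remains; maximum flow = 9.
In the residual graph, reachable from In: {In, b}.
Min-cut edges: In→a (7), b→c (2); capacity 7 + 2 = 9.
This cut is saturated, so no flow can exceed 9.

9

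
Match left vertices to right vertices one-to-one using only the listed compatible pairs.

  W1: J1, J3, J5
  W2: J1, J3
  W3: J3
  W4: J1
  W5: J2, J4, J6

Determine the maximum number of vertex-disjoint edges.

Unit-capacity flow: source→left, listed edges, right→sink; max matching = max flow.
Augmenting path W1→J1 (+1); matched 1.
Augmenting path W2→J3 (+1); matched 2.
Augmenting path W5→J2 (+1); matched 3.
Augmenting path W4→J1→W1→J5 (+1); matched 4.
No augmenting path remains; maximum matching = 4.
König certificate: {W1, W5, J1, J3} is a vertex cover of size 4 (every listed pair touches it), so no matching can be larger.

4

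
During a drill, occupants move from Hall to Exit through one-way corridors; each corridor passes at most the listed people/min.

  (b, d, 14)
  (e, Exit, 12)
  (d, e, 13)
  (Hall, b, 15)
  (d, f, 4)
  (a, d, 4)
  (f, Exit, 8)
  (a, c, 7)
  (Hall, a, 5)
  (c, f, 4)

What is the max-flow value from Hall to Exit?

19

Augment Hall→a→c→f→Exit: bottleneck 4, flow now 4.
Augment Hall→a→d→e→Exit: bottleneck 1, flow now 5.
Augment Hall→b→d→e→Exit: bottleneck 11, flow now 16.
Augment Hall→b→d→f→Exit: bottleneck 3, flow now 19.
No augmenting path remains; maximum flow = 19.
In the residual graph, reachable from Hall: {Hall, b}.
Min-cut edges: Hall→a (5), b→d (14); capacity 5 + 14 = 19.
This cut is saturated, so no flow can exceed 19.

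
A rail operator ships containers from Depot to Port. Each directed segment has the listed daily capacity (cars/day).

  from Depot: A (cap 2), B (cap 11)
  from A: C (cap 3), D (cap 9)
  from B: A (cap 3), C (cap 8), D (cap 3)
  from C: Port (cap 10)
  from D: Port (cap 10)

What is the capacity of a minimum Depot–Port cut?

Augment Depot→A→C→Port: bottleneck 2, flow now 2.
Augment Depot→B→C→Port: bottleneck 8, flow now 10.
Augment Depot→B→D→Port: bottleneck 3, flow now 13.
No augmenting path remains; maximum flow = 13.
By max-flow min-cut, the minimum cut capacity equals the max flow.
In the residual graph, reachable from Depot: {Depot}.
Min-cut edges: Depot→A (2), Depot→B (11); capacity 2 + 11 = 13.

13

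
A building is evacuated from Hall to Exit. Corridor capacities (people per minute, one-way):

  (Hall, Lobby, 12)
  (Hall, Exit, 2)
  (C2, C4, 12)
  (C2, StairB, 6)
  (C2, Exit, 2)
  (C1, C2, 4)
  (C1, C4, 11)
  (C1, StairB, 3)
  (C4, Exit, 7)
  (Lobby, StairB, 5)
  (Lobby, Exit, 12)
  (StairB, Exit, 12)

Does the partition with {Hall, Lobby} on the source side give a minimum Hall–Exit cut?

Given cut capacity: 2 + 5 + 12 = 19.
Augment Hall→Exit: bottleneck 2, flow now 2.
Augment Hall→Lobby→Exit: bottleneck 12, flow now 14.
No augmenting path remains; maximum flow = 14.
In the residual graph, reachable from Hall: {Hall}.
Min-cut edges: Hall→Lobby (12), Hall→Exit (2); capacity 12 + 2 = 14.
Cut capacity 19 exceeds the max flow 14, so it is not minimum.

No — its capacity is 19, but the minimum cut has capacity 14.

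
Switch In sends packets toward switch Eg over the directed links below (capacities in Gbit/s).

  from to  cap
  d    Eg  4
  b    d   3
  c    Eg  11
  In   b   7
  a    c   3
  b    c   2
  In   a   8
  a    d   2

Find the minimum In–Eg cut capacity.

9

Augment In→a→c→Eg: bottleneck 3, flow now 3.
Augment In→a→d→Eg: bottleneck 2, flow now 5.
Augment In→b→c→Eg: bottleneck 2, flow now 7.
Augment In→b→d→Eg: bottleneck 2, flow now 9.
No augmenting path remains; maximum flow = 9.
By max-flow min-cut, the minimum cut capacity equals the max flow.
In the residual graph, reachable from In: {In, a, b, d}.
Min-cut edges: a→c (3), b→c (2), d→Eg (4); capacity 3 + 2 + 4 = 9.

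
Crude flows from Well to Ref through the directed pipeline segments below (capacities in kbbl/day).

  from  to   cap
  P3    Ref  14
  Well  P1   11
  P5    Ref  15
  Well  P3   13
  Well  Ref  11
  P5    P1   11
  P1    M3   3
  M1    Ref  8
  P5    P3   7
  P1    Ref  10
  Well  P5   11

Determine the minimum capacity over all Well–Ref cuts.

45

Augment Well→Ref: bottleneck 11, flow now 11.
Augment Well→P5→Ref: bottleneck 11, flow now 22.
Augment Well→P1→Ref: bottleneck 10, flow now 32.
Augment Well→P3→Ref: bottleneck 13, flow now 45.
No augmenting path remains; maximum flow = 45.
By max-flow min-cut, the minimum cut capacity equals the max flow.
In the residual graph, reachable from Well: {Well, P1, M3}.
Min-cut edges: Well→P5 (11), Well→P3 (13), Well→Ref (11), P1→Ref (10); capacity 11 + 13 + 11 + 10 = 45.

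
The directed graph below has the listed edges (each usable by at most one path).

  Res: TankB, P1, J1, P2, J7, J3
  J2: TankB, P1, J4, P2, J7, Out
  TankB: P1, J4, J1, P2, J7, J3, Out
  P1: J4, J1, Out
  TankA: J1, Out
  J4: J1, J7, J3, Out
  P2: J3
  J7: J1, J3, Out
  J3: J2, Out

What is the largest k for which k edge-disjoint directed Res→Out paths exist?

5

Assign every edge capacity 1; by Menger, the answer equals the max flow.
Path Res→TankB→Out (+1); total 1.
Path Res→P1→Out (+1); total 2.
Path Res→J7→Out (+1); total 3.
Path Res→J3→Out (+1); total 4.
Path Res→P2→J3→J2→Out (+1); total 5.
No residual Res→Out path; max flow = 5.
Certifying cut of size 5: {Res→J3, Res→J7, Res→P1, Res→P2, Res→TankB}.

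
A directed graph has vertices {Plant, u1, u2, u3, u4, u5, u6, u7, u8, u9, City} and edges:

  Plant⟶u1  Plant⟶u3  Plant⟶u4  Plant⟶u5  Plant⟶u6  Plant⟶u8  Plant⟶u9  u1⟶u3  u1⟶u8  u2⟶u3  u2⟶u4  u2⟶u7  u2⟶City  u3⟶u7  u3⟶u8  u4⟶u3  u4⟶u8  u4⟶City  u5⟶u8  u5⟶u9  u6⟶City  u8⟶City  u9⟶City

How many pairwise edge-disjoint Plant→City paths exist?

4

Assign every edge capacity 1; by Menger, the answer equals the max flow.
Path Plant→u4→City (+1); total 1.
Path Plant→u6→City (+1); total 2.
Path Plant→u8→City (+1); total 3.
Path Plant→u9→City (+1); total 4.
No residual Plant→City path; max flow = 4.
Certifying cut of size 4: {Plant→u4, Plant→u6, u8→City, u9→City}.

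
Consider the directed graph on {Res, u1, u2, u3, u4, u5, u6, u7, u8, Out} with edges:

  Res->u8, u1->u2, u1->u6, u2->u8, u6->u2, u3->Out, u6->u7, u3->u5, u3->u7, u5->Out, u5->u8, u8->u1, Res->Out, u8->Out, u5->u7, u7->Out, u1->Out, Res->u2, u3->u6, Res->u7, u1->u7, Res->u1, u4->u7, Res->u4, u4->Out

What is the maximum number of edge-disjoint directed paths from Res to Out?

5

Assign every edge capacity 1; by Menger, the answer equals the max flow.
Path Res→Out (+1); total 1.
Path Res→u1→Out (+1); total 2.
Path Res→u4→Out (+1); total 3.
Path Res→u7→Out (+1); total 4.
Path Res→u8→Out (+1); total 5.
No residual Res→Out path; max flow = 5.
Certifying cut of size 5: {Res→Out, Res→u4, u1→Out, u7→Out, u8→Out}.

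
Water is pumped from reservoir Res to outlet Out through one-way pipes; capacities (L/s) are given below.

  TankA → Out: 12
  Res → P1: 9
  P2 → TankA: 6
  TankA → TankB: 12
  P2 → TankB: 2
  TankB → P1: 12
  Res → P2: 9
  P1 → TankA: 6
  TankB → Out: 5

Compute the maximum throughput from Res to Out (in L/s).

14

Augment Res→P2→TankA→Out: bottleneck 6, flow now 6.
Augment Res→P2→TankB→Out: bottleneck 2, flow now 8.
Augment Res→P1→TankA→Out: bottleneck 6, flow now 14.
No augmenting path remains; maximum flow = 14.
In the residual graph, reachable from Res: {Res, P2, P1}.
Min-cut edges: P2→TankA (6), P2→TankB (2), P1→TankA (6); capacity 6 + 2 + 6 = 14.
This cut is saturated, so no flow can exceed 14.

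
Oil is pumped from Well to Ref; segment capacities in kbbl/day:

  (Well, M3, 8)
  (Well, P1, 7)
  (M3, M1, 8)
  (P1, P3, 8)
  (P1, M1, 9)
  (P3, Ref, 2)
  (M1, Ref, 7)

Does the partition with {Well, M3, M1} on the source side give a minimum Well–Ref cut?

No — its capacity is 14, but the minimum cut has capacity 9.

Given cut capacity: 7 + 7 = 14.
Augment Well→M3→M1→Ref: bottleneck 7, flow now 7.
Augment Well→P1→P3→Ref: bottleneck 2, flow now 9.
No augmenting path remains; maximum flow = 9.
In the residual graph, reachable from Well: {Well, M3, P1, P3, M1}.
Min-cut edges: P3→Ref (2), M1→Ref (7); capacity 2 + 7 = 9.
Cut capacity 14 exceeds the max flow 9, so it is not minimum.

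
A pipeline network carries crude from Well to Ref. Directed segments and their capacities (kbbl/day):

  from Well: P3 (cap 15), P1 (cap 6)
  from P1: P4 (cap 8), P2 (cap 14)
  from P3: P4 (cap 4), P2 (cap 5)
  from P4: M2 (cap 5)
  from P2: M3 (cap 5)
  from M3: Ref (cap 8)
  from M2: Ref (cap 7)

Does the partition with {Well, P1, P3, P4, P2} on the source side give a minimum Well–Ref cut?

Given cut capacity: 5 + 5 = 10.
Augment Well→P1→P4→M2→Ref: bottleneck 5, flow now 5.
Augment Well→P1→P2→M3→Ref: bottleneck 1, flow now 6.
Augment Well→P3→P2→M3→Ref: bottleneck 4, flow now 10.
No augmenting path remains; maximum flow = 10.
Cut capacity 10 equals the max flow, so it is a minimum cut.

Yes — it is a minimum cut (capacity 10).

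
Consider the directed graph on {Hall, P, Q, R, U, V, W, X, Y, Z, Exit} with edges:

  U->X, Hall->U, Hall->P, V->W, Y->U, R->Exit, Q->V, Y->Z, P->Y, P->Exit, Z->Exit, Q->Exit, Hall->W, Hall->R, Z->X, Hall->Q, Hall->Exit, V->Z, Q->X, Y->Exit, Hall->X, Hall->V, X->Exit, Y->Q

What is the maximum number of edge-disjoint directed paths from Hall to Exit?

6

Assign every edge capacity 1; by Menger, the answer equals the max flow.
Path Hall→Exit (+1); total 1.
Path Hall→P→Exit (+1); total 2.
Path Hall→Q→Exit (+1); total 3.
Path Hall→R→Exit (+1); total 4.
Path Hall→X→Exit (+1); total 5.
Path Hall→V→Z→Exit (+1); total 6.
No residual Hall→Exit path; max flow = 6.
Certifying cut of size 6: {Hall→Exit, Hall→P, Hall→Q, Hall→R, Hall→V, X→Exit}.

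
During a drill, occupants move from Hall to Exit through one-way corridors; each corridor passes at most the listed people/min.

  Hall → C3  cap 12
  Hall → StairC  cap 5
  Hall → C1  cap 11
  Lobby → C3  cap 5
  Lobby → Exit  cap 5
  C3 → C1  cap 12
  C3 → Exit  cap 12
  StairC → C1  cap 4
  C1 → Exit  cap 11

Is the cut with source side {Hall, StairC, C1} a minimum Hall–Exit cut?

Yes — it is a minimum cut (capacity 23).

Given cut capacity: 12 + 11 = 23.
Augment Hall→C3→Exit: bottleneck 12, flow now 12.
Augment Hall→C1→Exit: bottleneck 11, flow now 23.
No augmenting path remains; maximum flow = 23.
Cut capacity 23 equals the max flow, so it is a minimum cut.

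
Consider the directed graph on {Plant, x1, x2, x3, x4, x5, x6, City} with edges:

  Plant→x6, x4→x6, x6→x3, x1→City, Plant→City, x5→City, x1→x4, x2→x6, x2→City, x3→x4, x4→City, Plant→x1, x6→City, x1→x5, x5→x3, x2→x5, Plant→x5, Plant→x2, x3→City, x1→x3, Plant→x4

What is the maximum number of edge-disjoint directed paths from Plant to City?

6

Assign every edge capacity 1; by Menger, the answer equals the max flow.
Path Plant→City (+1); total 1.
Path Plant→x1→City (+1); total 2.
Path Plant→x2→City (+1); total 3.
Path Plant→x4→City (+1); total 4.
Path Plant→x5→City (+1); total 5.
Path Plant→x6→City (+1); total 6.
No residual Plant→City path; max flow = 6.
Certifying cut of size 6: {Plant→City, Plant→x1, Plant→x2, Plant→x4, Plant→x5, Plant→x6}.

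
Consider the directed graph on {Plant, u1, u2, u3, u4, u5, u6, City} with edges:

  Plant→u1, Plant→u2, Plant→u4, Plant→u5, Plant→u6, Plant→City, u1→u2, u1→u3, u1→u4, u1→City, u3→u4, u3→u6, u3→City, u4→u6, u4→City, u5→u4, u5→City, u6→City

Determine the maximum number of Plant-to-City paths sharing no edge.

5

Assign every edge capacity 1; by Menger, the answer equals the max flow.
Path Plant→City (+1); total 1.
Path Plant→u1→City (+1); total 2.
Path Plant→u4→City (+1); total 3.
Path Plant→u5→City (+1); total 4.
Path Plant→u6→City (+1); total 5.
No residual Plant→City path; max flow = 5.
Certifying cut of size 5: {Plant→City, Plant→u1, Plant→u4, Plant→u5, Plant→u6}.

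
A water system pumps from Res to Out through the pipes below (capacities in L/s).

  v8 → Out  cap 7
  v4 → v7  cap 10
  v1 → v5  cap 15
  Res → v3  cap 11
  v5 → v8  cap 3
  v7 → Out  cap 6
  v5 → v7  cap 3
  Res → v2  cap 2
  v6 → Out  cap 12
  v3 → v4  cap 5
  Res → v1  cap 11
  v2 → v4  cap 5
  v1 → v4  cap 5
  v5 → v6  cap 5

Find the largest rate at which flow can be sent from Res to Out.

14

Augment Res→v1→v4→v7→Out: bottleneck 5, flow now 5.
Augment Res→v1→v5→v6→Out: bottleneck 5, flow now 10.
Augment Res→v1→v5→v7→Out: bottleneck 1, flow now 11.
Augment Res→v2→v4→v1→v5→v8→Out: bottleneck 2, flow now 13. (uses reverse residual edge)
Augment Res→v3→v4→v1→v5→v8→Out: bottleneck 1, flow now 14. (uses reverse residual edge)
No augmenting path remains; maximum flow = 14.
In the residual graph, reachable from Res: {Res, v1, v2, v3, v4, v5, v7}.
Min-cut edges: v5→v6 (5), v5→v8 (3), v7→Out (6); capacity 5 + 3 + 6 = 14.
This cut is saturated, so no flow can exceed 14.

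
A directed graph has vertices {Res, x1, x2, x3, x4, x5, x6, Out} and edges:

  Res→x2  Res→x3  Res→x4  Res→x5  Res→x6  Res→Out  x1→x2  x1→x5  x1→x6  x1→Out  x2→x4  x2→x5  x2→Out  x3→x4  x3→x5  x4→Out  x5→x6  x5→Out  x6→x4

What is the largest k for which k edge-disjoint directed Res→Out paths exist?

4

Assign every edge capacity 1; by Menger, the answer equals the max flow.
Path Res→Out (+1); total 1.
Path Res→x2→Out (+1); total 2.
Path Res→x4→Out (+1); total 3.
Path Res→x5→Out (+1); total 4.
No residual Res→Out path; max flow = 4.
Certifying cut of size 4: {Res→Out, Res→x2, x4→Out, x5→Out}.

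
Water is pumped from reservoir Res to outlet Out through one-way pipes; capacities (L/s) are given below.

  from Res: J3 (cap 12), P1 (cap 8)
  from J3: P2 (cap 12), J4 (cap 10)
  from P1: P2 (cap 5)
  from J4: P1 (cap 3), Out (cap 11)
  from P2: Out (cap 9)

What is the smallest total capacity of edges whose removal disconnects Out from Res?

Augment Res→J3→J4→Out: bottleneck 10, flow now 10.
Augment Res→J3→P2→Out: bottleneck 2, flow now 12.
Augment Res→P1→P2→Out: bottleneck 5, flow now 17.
No augmenting path remains; maximum flow = 17.
By max-flow min-cut, the minimum cut capacity equals the max flow.
In the residual graph, reachable from Res: {Res, P1}.
Min-cut edges: Res→J3 (12), P1→P2 (5); capacity 12 + 5 = 17.

17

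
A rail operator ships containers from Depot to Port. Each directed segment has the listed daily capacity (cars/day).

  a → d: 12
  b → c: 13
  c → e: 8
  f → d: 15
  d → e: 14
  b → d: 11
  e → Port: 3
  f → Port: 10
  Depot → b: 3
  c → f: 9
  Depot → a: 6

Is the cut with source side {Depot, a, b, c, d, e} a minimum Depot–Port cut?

No — its capacity is 12, but the minimum cut has capacity 6.

Given cut capacity: 9 + 3 = 12.
Augment Depot→a→d→e→Port: bottleneck 3, flow now 3.
Augment Depot→b→c→f→Port: bottleneck 3, flow now 6.
No augmenting path remains; maximum flow = 6.
In the residual graph, reachable from Depot: {Depot, a, d, e}.
Min-cut edges: Depot→b (3), e→Port (3); capacity 3 + 3 = 6.
Cut capacity 12 exceeds the max flow 6, so it is not minimum.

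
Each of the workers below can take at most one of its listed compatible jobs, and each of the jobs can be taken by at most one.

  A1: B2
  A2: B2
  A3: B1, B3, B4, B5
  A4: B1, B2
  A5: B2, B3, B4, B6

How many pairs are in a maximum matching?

Unit-capacity flow: source→left, listed edges, right→sink; max matching = max flow.
Augmenting path A1→B2 (+1); matched 1.
Augmenting path A3→B1 (+1); matched 2.
Augmenting path A5→B3 (+1); matched 3.
Augmenting path A4→B1→A3→B4 (+1); matched 4.
No augmenting path remains; maximum matching = 4.
König certificate: {A3, A4, A5, B2} is a vertex cover of size 4 (every listed pair touches it), so no matching can be larger.

4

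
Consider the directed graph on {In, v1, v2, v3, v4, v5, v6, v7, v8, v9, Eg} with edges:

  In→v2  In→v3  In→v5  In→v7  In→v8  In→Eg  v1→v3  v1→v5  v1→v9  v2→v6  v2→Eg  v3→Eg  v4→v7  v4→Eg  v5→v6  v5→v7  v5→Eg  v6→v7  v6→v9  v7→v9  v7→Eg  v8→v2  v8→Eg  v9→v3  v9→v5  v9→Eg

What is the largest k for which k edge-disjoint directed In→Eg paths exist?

Assign every edge capacity 1; by Menger, the answer equals the max flow.
Path In→Eg (+1); total 1.
Path In→v2→Eg (+1); total 2.
Path In→v3→Eg (+1); total 3.
Path In→v5→Eg (+1); total 4.
Path In→v7→Eg (+1); total 5.
Path In→v8→Eg (+1); total 6.
No residual In→Eg path; max flow = 6.
Certifying cut of size 6: {In→Eg, In→v2, In→v3, In→v5, In→v7, In→v8}.

6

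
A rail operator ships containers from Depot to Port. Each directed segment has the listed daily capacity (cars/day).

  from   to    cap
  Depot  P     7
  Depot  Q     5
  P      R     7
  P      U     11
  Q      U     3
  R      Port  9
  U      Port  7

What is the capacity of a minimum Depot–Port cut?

10

Augment Depot→P→R→Port: bottleneck 7, flow now 7.
Augment Depot→Q→U→Port: bottleneck 3, flow now 10.
No augmenting path remains; maximum flow = 10.
By max-flow min-cut, the minimum cut capacity equals the max flow.
In the residual graph, reachable from Depot: {Depot, Q}.
Min-cut edges: Depot→P (7), Q→U (3); capacity 7 + 3 = 10.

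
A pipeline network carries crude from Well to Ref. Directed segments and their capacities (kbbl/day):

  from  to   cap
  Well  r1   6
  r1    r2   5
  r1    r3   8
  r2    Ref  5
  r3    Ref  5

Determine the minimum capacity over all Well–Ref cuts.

6

Augment Well→r1→r2→Ref: bottleneck 5, flow now 5.
Augment Well→r1→r3→Ref: bottleneck 1, flow now 6.
No augmenting path remains; maximum flow = 6.
By max-flow min-cut, the minimum cut capacity equals the max flow.
In the residual graph, reachable from Well: {Well}.
Min-cut edges: Well→r1 (6); capacity 6 = 6.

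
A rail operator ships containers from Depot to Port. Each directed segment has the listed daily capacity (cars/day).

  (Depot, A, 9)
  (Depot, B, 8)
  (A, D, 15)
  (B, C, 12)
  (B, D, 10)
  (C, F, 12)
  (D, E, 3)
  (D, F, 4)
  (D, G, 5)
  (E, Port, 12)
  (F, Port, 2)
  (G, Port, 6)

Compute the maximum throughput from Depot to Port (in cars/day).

Augment Depot→A→D→E→Port: bottleneck 3, flow now 3.
Augment Depot→A→D→F→Port: bottleneck 2, flow now 5.
Augment Depot→A→D→G→Port: bottleneck 4, flow now 9.
Augment Depot→B→D→G→Port: bottleneck 1, flow now 10.
No augmenting path remains; maximum flow = 10.
In the residual graph, reachable from Depot: {Depot, A, B, C, D, F}.
Min-cut edges: D→E (3), D→G (5), F→Port (2); capacity 3 + 5 + 2 = 10.
This cut is saturated, so no flow can exceed 10.

10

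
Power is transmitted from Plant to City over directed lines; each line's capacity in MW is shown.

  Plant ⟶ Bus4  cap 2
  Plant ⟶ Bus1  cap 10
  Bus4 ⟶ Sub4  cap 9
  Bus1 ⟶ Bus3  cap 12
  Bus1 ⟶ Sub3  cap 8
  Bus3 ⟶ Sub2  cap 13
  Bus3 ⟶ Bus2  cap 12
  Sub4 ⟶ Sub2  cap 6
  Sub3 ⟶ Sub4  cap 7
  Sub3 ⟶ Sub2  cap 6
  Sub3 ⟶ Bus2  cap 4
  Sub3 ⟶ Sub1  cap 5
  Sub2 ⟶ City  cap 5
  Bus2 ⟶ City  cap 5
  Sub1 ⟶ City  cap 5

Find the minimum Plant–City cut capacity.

12

Augment Plant→Bus4→Sub4→Sub2→City: bottleneck 2, flow now 2.
Augment Plant→Bus1→Bus3→Sub2→City: bottleneck 3, flow now 5.
Augment Plant→Bus1→Bus3→Bus2→City: bottleneck 5, flow now 10.
Augment Plant→Bus1→Sub3→Sub1→City: bottleneck 2, flow now 12.
No augmenting path remains; maximum flow = 12.
By max-flow min-cut, the minimum cut capacity equals the max flow.
In the residual graph, reachable from Plant: {Plant}.
Min-cut edges: Plant→Bus4 (2), Plant→Bus1 (10); capacity 2 + 10 = 12.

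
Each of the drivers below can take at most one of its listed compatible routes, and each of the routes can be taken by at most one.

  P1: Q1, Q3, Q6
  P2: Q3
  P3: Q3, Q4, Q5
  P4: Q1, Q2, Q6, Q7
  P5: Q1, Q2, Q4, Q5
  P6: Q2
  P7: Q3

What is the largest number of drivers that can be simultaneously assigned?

Unit-capacity flow: source→left, listed edges, right→sink; max matching = max flow.
Augmenting path P1→Q1 (+1); matched 1.
Augmenting path P2→Q3 (+1); matched 2.
Augmenting path P3→Q4 (+1); matched 3.
Augmenting path P4→Q2 (+1); matched 4.
Augmenting path P5→Q5 (+1); matched 5.
Augmenting path P6→Q2→P4→Q6 (+1); matched 6.
No augmenting path remains; maximum matching = 6.
König certificate: {P1, P3, P4, P5, P6, Q3} is a vertex cover of size 6 (every listed pair touches it), so no matching can be larger.

6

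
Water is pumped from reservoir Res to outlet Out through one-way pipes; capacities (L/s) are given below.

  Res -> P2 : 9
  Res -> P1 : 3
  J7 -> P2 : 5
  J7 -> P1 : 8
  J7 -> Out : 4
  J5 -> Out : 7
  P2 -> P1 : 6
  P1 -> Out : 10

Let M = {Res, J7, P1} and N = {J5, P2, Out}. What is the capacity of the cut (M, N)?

28

Edges leaving {Res, J7, P1}: Res→P2 (9), J7→P2 (5), J7→Out (4), P1→Out (10).
Cut capacity = 9 + 5 + 4 + 10 = 28.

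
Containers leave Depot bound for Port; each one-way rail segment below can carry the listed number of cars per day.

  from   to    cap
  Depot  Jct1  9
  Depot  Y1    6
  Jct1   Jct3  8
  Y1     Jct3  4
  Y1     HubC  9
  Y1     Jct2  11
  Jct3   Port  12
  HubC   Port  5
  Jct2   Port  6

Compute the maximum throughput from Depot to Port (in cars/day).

Augment Depot→Jct1→Jct3→Port: bottleneck 8, flow now 8.
Augment Depot→Y1→Jct3→Port: bottleneck 4, flow now 12.
Augment Depot→Y1→HubC→Port: bottleneck 2, flow now 14.
No augmenting path remains; maximum flow = 14.
In the residual graph, reachable from Depot: {Depot, Jct1}.
Min-cut edges: Depot→Y1 (6), Jct1→Jct3 (8); capacity 6 + 8 = 14.
This cut is saturated, so no flow can exceed 14.

14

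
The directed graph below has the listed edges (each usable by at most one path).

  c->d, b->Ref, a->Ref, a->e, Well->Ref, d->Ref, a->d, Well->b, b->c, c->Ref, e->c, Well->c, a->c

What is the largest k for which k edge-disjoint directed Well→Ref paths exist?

Assign every edge capacity 1; by Menger, the answer equals the max flow.
Path Well→Ref (+1); total 1.
Path Well→b→Ref (+1); total 2.
Path Well→c→Ref (+1); total 3.
No residual Well→Ref path; max flow = 3.
Certifying cut of size 3: {Well→Ref, Well→b, Well→c}.

3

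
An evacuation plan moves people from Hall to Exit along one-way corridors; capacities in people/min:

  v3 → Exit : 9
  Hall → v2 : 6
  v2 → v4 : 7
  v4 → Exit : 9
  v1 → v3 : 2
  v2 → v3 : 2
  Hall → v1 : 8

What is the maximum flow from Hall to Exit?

Augment Hall→v1→v3→Exit: bottleneck 2, flow now 2.
Augment Hall→v2→v3→Exit: bottleneck 2, flow now 4.
Augment Hall→v2→v4→Exit: bottleneck 4, flow now 8.
No augmenting path remains; maximum flow = 8.
In the residual graph, reachable from Hall: {Hall, v1}.
Min-cut edges: Hall→v2 (6), v1→v3 (2); capacity 6 + 2 = 8.
This cut is saturated, so no flow can exceed 8.

8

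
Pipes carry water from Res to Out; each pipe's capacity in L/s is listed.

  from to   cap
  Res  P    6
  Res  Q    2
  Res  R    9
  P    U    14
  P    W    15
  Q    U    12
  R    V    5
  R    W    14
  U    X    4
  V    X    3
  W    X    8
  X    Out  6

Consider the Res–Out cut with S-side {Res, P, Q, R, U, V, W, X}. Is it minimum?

Yes — it is a minimum cut (capacity 6).

Given cut capacity: 6 = 6.
Augment Res→P→U→X→Out: bottleneck 4, flow now 4.
Augment Res→P→W→X→Out: bottleneck 2, flow now 6.
No augmenting path remains; maximum flow = 6.
Cut capacity 6 equals the max flow, so it is a minimum cut.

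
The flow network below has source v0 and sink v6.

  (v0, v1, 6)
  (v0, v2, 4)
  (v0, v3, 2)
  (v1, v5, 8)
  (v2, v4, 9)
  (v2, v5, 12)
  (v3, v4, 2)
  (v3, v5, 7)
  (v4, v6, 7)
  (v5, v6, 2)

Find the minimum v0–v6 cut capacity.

Augment v0→v1→v5→v6: bottleneck 2, flow now 2.
Augment v0→v2→v4→v6: bottleneck 4, flow now 6.
Augment v0→v3→v4→v6: bottleneck 2, flow now 8.
No augmenting path remains; maximum flow = 8.
By max-flow min-cut, the minimum cut capacity equals the max flow.
In the residual graph, reachable from v0: {v0, v1, v5}.
Min-cut edges: v0→v2 (4), v0→v3 (2), v5→v6 (2); capacity 4 + 2 + 2 = 8.

8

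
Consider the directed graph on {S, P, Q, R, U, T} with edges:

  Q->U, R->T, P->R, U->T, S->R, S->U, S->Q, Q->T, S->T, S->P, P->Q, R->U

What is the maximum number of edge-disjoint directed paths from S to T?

Assign every edge capacity 1; by Menger, the answer equals the max flow.
Path S→T (+1); total 1.
Path S→Q→T (+1); total 2.
Path S→R→T (+1); total 3.
Path S→U→T (+1); total 4.
No residual S→T path; max flow = 4.
Certifying cut of size 4: {Q→T, R→T, S→T, U→T}.

4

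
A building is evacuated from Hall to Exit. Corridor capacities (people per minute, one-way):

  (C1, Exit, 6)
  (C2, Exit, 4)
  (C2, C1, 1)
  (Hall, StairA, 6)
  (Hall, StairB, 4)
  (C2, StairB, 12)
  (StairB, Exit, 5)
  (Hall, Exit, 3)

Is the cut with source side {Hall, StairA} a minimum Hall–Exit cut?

Yes — it is a minimum cut (capacity 7).

Given cut capacity: 4 + 3 = 7.
Augment Hall→Exit: bottleneck 3, flow now 3.
Augment Hall→StairB→Exit: bottleneck 4, flow now 7.
No augmenting path remains; maximum flow = 7.
Cut capacity 7 equals the max flow, so it is a minimum cut.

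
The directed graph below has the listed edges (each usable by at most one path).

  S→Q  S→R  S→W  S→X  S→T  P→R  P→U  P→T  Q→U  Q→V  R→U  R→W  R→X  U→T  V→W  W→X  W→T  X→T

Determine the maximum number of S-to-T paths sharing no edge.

4

Assign every edge capacity 1; by Menger, the answer equals the max flow.
Path S→T (+1); total 1.
Path S→W→T (+1); total 2.
Path S→X→T (+1); total 3.
Path S→Q→U→T (+1); total 4.
No residual S→T path; max flow = 4.
Certifying cut of size 4: {S→T, U→T, W→T, X→T}.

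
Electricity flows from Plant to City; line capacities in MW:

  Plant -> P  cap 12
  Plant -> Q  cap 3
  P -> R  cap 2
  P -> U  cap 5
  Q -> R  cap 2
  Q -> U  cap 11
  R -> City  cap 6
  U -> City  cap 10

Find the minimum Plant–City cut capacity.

10

Augment Plant→P→R→City: bottleneck 2, flow now 2.
Augment Plant→P→U→City: bottleneck 5, flow now 7.
Augment Plant→Q→R→City: bottleneck 2, flow now 9.
Augment Plant→Q→U→City: bottleneck 1, flow now 10.
No augmenting path remains; maximum flow = 10.
By max-flow min-cut, the minimum cut capacity equals the max flow.
In the residual graph, reachable from Plant: {Plant, P}.
Min-cut edges: Plant→Q (3), P→R (2), P→U (5); capacity 3 + 2 + 5 = 10.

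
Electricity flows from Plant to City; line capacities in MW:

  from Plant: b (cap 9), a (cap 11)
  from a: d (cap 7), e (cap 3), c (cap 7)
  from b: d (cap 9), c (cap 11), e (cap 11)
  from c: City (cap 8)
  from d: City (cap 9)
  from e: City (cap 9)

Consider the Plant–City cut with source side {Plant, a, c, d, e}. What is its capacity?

Edges leaving {Plant, a, c, d, e}: Plant→b (9), c→City (8), d→City (9), e→City (9).
Cut capacity = 9 + 8 + 9 + 9 = 35.

35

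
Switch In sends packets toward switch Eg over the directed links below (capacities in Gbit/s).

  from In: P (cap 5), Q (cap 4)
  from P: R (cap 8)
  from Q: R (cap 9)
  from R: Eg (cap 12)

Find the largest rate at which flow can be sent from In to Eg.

9

Augment In→P→R→Eg: bottleneck 5, flow now 5.
Augment In→Q→R→Eg: bottleneck 4, flow now 9.
No augmenting path remains; maximum flow = 9.
In the residual graph, reachable from In: {In}.
Min-cut edges: In→P (5), In→Q (4); capacity 5 + 4 = 9.
This cut is saturated, so no flow can exceed 9.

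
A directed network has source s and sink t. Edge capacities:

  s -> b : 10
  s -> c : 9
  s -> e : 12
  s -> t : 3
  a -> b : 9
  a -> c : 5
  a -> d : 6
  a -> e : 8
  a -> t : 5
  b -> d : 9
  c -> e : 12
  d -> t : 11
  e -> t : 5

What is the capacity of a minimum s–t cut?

17

Augment s→t: bottleneck 3, flow now 3.
Augment s→e→t: bottleneck 5, flow now 8.
Augment s→b→d→t: bottleneck 9, flow now 17.
No augmenting path remains; maximum flow = 17.
By max-flow min-cut, the minimum cut capacity equals the max flow.
In the residual graph, reachable from s: {s, b, c, e}.
Min-cut edges: s→t (3), b→d (9), e→t (5); capacity 3 + 9 + 5 = 17.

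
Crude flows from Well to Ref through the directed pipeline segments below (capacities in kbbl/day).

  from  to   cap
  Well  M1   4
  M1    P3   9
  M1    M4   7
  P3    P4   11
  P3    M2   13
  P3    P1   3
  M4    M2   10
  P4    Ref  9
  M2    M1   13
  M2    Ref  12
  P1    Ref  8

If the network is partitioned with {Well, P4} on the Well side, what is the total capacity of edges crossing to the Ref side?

Edges leaving {Well, P4}: Well→M1 (4), P4→Ref (9).
Cut capacity = 4 + 9 = 13.

13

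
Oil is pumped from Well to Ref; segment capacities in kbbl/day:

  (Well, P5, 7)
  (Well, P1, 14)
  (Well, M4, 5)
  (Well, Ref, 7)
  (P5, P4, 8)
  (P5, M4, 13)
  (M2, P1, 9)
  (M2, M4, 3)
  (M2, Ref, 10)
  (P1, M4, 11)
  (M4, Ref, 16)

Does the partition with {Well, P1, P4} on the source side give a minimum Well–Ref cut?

Given cut capacity: 7 + 5 + 7 + 11 = 30.
Augment Well→Ref: bottleneck 7, flow now 7.
Augment Well→M4→Ref: bottleneck 5, flow now 12.
Augment Well→P5→M4→Ref: bottleneck 7, flow now 19.
Augment Well→P1→M4→Ref: bottleneck 4, flow now 23.
No augmenting path remains; maximum flow = 23.
In the residual graph, reachable from Well: {Well, P5, P1, P4, M4}.
Min-cut edges: Well→Ref (7), M4→Ref (16); capacity 7 + 16 = 23.
Cut capacity 30 exceeds the max flow 23, so it is not minimum.

No — its capacity is 30, but the minimum cut has capacity 23.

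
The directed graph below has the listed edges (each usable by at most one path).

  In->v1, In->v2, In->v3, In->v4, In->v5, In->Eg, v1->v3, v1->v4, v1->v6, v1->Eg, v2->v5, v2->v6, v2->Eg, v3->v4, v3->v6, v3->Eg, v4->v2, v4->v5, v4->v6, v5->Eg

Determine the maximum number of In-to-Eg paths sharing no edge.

Assign every edge capacity 1; by Menger, the answer equals the max flow.
Path In→Eg (+1); total 1.
Path In→v1→Eg (+1); total 2.
Path In→v2→Eg (+1); total 3.
Path In→v3→Eg (+1); total 4.
Path In→v5→Eg (+1); total 5.
No residual In→Eg path; max flow = 5.
Certifying cut of size 5: {In→Eg, In→v1, In→v3, v2→Eg, v5→Eg}.

5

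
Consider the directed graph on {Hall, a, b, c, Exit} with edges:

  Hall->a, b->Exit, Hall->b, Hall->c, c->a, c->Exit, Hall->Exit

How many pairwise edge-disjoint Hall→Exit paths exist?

3

Assign every edge capacity 1; by Menger, the answer equals the max flow.
Path Hall→Exit (+1); total 1.
Path Hall→b→Exit (+1); total 2.
Path Hall→c→Exit (+1); total 3.
No residual Hall→Exit path; max flow = 3.
Certifying cut of size 3: {Hall→Exit, Hall→b, Hall→c}.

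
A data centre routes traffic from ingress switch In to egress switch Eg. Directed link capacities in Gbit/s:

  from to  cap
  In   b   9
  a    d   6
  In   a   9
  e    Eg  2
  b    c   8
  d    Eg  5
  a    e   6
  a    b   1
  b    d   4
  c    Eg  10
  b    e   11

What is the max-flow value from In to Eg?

15

Augment In→a→d→Eg: bottleneck 5, flow now 5.
Augment In→a→e→Eg: bottleneck 2, flow now 7.
Augment In→b→c→Eg: bottleneck 8, flow now 15.
No augmenting path remains; maximum flow = 15.
In the residual graph, reachable from In: {In, a, b, d, e}.
Min-cut edges: b→c (8), d→Eg (5), e→Eg (2); capacity 8 + 5 + 2 = 15.
This cut is saturated, so no flow can exceed 15.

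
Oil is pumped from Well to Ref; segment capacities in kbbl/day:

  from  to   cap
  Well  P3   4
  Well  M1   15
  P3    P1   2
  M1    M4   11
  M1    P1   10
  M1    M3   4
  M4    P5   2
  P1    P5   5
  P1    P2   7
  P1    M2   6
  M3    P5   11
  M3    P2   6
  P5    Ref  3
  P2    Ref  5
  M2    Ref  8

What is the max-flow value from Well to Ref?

Augment Well→P3→P1→P5→Ref: bottleneck 2, flow now 2.
Augment Well→M1→M4→P5→Ref: bottleneck 1, flow now 3.
Augment Well→M1→P1→P2→Ref: bottleneck 5, flow now 8.
Augment Well→M1→P1→M2→Ref: bottleneck 5, flow now 13.
Augment Well→M1→M4→P5→P1→M2→Ref: bottleneck 1, flow now 14. (uses reverse residual edge)
No augmenting path remains; maximum flow = 14.
In the residual graph, reachable from Well: {Well, P3, M1, M4, P1, M3, P5, P2}.
Min-cut edges: P1→M2 (6), P5→Ref (3), P2→Ref (5); capacity 6 + 3 + 5 = 14.
This cut is saturated, so no flow can exceed 14.

14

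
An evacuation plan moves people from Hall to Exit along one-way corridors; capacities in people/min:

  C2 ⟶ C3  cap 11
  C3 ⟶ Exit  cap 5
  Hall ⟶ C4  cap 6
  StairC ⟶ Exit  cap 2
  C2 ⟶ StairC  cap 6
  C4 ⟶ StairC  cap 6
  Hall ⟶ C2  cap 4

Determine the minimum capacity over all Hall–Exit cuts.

6

Augment Hall→C4→StairC→Exit: bottleneck 2, flow now 2.
Augment Hall→C2→C3→Exit: bottleneck 4, flow now 6.
No augmenting path remains; maximum flow = 6.
By max-flow min-cut, the minimum cut capacity equals the max flow.
In the residual graph, reachable from Hall: {Hall, C4, StairC}.
Min-cut edges: Hall→C2 (4), StairC→Exit (2); capacity 4 + 2 = 6.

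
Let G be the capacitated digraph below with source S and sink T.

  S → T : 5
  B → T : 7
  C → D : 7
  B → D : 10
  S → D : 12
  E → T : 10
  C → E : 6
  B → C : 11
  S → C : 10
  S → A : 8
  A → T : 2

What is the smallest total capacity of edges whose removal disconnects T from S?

13

Augment S→T: bottleneck 5, flow now 5.
Augment S→A→T: bottleneck 2, flow now 7.
Augment S→C→E→T: bottleneck 6, flow now 13.
No augmenting path remains; maximum flow = 13.
By max-flow min-cut, the minimum cut capacity equals the max flow.
In the residual graph, reachable from S: {S, A, C, D}.
Min-cut edges: S→T (5), A→T (2), C→E (6); capacity 5 + 2 + 6 = 13.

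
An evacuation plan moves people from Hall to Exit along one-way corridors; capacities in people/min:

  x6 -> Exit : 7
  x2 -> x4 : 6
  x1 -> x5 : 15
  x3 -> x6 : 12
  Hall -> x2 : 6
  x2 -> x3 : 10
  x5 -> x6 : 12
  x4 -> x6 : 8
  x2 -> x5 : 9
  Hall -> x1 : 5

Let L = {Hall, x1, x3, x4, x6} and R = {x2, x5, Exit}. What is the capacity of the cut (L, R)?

28

Edges leaving {Hall, x1, x3, x4, x6}: Hall→x2 (6), x1→x5 (15), x6→Exit (7).
Cut capacity = 6 + 15 + 7 = 28.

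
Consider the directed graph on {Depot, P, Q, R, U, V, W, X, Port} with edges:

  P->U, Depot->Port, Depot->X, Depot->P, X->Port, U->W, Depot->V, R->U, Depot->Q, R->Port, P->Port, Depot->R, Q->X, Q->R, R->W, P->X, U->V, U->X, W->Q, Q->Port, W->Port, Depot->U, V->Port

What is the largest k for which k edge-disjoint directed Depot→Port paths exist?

7

Assign every edge capacity 1; by Menger, the answer equals the max flow.
Path Depot→Port (+1); total 1.
Path Depot→P→Port (+1); total 2.
Path Depot→Q→Port (+1); total 3.
Path Depot→R→Port (+1); total 4.
Path Depot→V→Port (+1); total 5.
Path Depot→X→Port (+1); total 6.
Path Depot→U→W→Port (+1); total 7.
No residual Depot→Port path; max flow = 7.
Certifying cut of size 7: {Depot→P, Depot→Port, Depot→Q, Depot→R, Depot→U, Depot→V, Depot→X}.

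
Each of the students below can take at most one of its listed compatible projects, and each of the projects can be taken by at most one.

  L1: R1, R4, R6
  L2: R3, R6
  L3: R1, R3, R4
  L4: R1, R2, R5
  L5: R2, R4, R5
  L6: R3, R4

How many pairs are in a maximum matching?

Unit-capacity flow: source→left, listed edges, right→sink; max matching = max flow.
Augmenting path L1→R1 (+1); matched 1.
Augmenting path L2→R3 (+1); matched 2.
Augmenting path L3→R4 (+1); matched 3.
Augmenting path L4→R2 (+1); matched 4.
Augmenting path L5→R5 (+1); matched 5.
Augmenting path L6→R3→L2→R6 (+1); matched 6.
No augmenting path remains; maximum matching = 6.
König certificate: {L1, L2, L3, L4, L5, L6} is a vertex cover of size 6 (every listed pair touches it), so no matching can be larger.

6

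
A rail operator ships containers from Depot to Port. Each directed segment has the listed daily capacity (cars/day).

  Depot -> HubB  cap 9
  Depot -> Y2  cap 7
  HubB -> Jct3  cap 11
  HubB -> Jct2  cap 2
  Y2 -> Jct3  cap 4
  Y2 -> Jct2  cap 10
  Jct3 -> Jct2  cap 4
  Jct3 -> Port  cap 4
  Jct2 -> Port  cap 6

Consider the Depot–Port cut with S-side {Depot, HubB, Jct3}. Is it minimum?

Given cut capacity: 7 + 2 + 4 + 4 = 17.
Augment Depot→HubB→Jct3→Port: bottleneck 4, flow now 4.
Augment Depot→HubB→Jct2→Port: bottleneck 2, flow now 6.
Augment Depot→Y2→Jct2→Port: bottleneck 4, flow now 10.
No augmenting path remains; maximum flow = 10.
In the residual graph, reachable from Depot: {Depot, HubB, Y2, Jct3, Jct2}.
Min-cut edges: Jct3→Port (4), Jct2→Port (6); capacity 4 + 6 = 10.
Cut capacity 17 exceeds the max flow 10, so it is not minimum.

No — its capacity is 17, but the minimum cut has capacity 10.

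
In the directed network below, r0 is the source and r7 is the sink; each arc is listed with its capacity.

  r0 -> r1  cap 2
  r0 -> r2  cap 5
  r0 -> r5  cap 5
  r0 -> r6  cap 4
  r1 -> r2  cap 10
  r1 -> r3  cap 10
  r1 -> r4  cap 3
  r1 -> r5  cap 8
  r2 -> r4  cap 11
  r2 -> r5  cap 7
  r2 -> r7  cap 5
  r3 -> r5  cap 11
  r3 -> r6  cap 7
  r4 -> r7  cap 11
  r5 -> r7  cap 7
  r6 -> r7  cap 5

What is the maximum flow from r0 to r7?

Augment r0→r2→r7: bottleneck 5, flow now 5.
Augment r0→r5→r7: bottleneck 5, flow now 10.
Augment r0→r6→r7: bottleneck 4, flow now 14.
Augment r0→r1→r4→r7: bottleneck 2, flow now 16.
No augmenting path remains; maximum flow = 16.
In the residual graph, reachable from r0: {r0}.
Min-cut edges: r0→r1 (2), r0→r2 (5), r0→r5 (5), r0→r6 (4); capacity 2 + 5 + 5 + 4 = 16.
This cut is saturated, so no flow can exceed 16.

16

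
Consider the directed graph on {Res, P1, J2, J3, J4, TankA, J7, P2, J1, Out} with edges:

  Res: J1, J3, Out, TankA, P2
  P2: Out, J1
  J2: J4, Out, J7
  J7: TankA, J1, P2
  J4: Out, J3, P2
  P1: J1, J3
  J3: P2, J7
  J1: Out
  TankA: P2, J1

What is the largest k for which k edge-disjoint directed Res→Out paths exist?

Assign every edge capacity 1; by Menger, the answer equals the max flow.
Path Res→Out (+1); total 1.
Path Res→P2→Out (+1); total 2.
Path Res→J1→Out (+1); total 3.
No residual Res→Out path; max flow = 3.
Certifying cut of size 3: {J1→Out, P2→Out, Res→Out}.

3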